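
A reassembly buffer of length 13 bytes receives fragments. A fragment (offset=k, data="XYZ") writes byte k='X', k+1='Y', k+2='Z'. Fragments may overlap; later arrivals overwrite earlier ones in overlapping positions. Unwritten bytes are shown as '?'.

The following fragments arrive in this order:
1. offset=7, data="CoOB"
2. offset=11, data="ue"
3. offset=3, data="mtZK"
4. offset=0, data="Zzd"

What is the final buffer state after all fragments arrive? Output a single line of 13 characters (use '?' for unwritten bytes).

Answer: ZzdmtZKCoOBue

Derivation:
Fragment 1: offset=7 data="CoOB" -> buffer=???????CoOB??
Fragment 2: offset=11 data="ue" -> buffer=???????CoOBue
Fragment 3: offset=3 data="mtZK" -> buffer=???mtZKCoOBue
Fragment 4: offset=0 data="Zzd" -> buffer=ZzdmtZKCoOBue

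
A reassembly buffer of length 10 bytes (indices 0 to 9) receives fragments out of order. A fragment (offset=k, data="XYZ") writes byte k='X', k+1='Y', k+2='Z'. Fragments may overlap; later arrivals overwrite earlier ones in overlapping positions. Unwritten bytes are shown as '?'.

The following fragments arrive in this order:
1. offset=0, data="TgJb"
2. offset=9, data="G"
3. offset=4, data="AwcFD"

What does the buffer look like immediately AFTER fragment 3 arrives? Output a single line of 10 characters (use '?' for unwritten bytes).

Answer: TgJbAwcFDG

Derivation:
Fragment 1: offset=0 data="TgJb" -> buffer=TgJb??????
Fragment 2: offset=9 data="G" -> buffer=TgJb?????G
Fragment 3: offset=4 data="AwcFD" -> buffer=TgJbAwcFDG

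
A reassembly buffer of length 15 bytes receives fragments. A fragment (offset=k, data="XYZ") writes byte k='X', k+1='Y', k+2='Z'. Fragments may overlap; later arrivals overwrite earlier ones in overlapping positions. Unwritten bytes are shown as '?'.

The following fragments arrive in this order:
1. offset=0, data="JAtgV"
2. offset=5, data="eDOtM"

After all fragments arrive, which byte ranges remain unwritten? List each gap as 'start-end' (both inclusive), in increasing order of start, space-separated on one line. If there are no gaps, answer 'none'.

Fragment 1: offset=0 len=5
Fragment 2: offset=5 len=5
Gaps: 10-14

Answer: 10-14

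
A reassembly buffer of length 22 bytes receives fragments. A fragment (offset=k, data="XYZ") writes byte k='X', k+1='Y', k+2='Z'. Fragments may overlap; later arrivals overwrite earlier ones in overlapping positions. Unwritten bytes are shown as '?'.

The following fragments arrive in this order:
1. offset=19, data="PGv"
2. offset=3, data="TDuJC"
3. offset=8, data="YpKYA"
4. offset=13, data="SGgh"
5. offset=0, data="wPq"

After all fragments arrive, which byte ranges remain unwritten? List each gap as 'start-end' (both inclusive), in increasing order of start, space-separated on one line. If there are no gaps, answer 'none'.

Fragment 1: offset=19 len=3
Fragment 2: offset=3 len=5
Fragment 3: offset=8 len=5
Fragment 4: offset=13 len=4
Fragment 5: offset=0 len=3
Gaps: 17-18

Answer: 17-18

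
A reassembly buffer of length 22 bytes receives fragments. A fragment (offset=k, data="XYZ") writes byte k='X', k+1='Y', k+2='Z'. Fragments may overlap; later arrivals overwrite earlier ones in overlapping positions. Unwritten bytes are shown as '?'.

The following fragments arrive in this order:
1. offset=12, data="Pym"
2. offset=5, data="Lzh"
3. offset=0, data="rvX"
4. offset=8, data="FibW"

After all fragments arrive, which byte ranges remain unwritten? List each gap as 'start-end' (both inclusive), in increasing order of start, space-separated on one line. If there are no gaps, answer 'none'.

Answer: 3-4 15-21

Derivation:
Fragment 1: offset=12 len=3
Fragment 2: offset=5 len=3
Fragment 3: offset=0 len=3
Fragment 4: offset=8 len=4
Gaps: 3-4 15-21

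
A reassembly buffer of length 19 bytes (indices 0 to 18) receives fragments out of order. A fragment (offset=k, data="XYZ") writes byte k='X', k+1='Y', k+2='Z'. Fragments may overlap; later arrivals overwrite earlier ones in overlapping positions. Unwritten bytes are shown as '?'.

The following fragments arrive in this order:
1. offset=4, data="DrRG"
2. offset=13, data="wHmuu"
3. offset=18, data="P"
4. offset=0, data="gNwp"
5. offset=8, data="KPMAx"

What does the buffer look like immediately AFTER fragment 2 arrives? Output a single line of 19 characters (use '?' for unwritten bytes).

Answer: ????DrRG?????wHmuu?

Derivation:
Fragment 1: offset=4 data="DrRG" -> buffer=????DrRG???????????
Fragment 2: offset=13 data="wHmuu" -> buffer=????DrRG?????wHmuu?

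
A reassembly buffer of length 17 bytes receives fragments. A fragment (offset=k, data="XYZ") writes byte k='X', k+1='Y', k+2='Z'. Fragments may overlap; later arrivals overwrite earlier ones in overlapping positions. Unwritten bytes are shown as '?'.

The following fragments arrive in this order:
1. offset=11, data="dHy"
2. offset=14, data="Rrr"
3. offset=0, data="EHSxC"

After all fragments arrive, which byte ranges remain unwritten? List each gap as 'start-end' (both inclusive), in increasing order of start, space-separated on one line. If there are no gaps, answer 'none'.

Fragment 1: offset=11 len=3
Fragment 2: offset=14 len=3
Fragment 3: offset=0 len=5
Gaps: 5-10

Answer: 5-10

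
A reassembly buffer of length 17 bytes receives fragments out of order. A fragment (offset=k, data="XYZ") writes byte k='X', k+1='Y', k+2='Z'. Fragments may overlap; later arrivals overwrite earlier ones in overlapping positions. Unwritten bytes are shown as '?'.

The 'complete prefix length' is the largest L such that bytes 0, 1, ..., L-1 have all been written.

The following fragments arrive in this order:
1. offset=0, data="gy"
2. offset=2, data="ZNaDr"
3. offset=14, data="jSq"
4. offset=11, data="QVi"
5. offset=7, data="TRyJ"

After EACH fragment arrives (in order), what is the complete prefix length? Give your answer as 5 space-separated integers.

Fragment 1: offset=0 data="gy" -> buffer=gy??????????????? -> prefix_len=2
Fragment 2: offset=2 data="ZNaDr" -> buffer=gyZNaDr?????????? -> prefix_len=7
Fragment 3: offset=14 data="jSq" -> buffer=gyZNaDr???????jSq -> prefix_len=7
Fragment 4: offset=11 data="QVi" -> buffer=gyZNaDr????QVijSq -> prefix_len=7
Fragment 5: offset=7 data="TRyJ" -> buffer=gyZNaDrTRyJQVijSq -> prefix_len=17

Answer: 2 7 7 7 17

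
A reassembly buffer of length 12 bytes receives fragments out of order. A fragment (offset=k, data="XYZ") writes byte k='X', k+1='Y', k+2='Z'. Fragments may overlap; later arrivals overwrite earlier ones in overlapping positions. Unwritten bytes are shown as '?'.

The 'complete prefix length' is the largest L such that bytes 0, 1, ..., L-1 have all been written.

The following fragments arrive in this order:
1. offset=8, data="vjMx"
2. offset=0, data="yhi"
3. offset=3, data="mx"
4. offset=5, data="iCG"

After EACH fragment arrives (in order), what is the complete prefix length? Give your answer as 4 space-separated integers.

Answer: 0 3 5 12

Derivation:
Fragment 1: offset=8 data="vjMx" -> buffer=????????vjMx -> prefix_len=0
Fragment 2: offset=0 data="yhi" -> buffer=yhi?????vjMx -> prefix_len=3
Fragment 3: offset=3 data="mx" -> buffer=yhimx???vjMx -> prefix_len=5
Fragment 4: offset=5 data="iCG" -> buffer=yhimxiCGvjMx -> prefix_len=12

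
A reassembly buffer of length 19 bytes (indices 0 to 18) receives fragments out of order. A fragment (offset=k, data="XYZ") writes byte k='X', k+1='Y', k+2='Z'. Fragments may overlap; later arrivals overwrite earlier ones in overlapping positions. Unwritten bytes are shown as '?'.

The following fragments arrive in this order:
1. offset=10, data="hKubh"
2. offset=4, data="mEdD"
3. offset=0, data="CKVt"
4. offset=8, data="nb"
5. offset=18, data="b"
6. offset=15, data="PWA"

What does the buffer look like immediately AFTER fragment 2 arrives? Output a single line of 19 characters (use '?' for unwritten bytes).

Fragment 1: offset=10 data="hKubh" -> buffer=??????????hKubh????
Fragment 2: offset=4 data="mEdD" -> buffer=????mEdD??hKubh????

Answer: ????mEdD??hKubh????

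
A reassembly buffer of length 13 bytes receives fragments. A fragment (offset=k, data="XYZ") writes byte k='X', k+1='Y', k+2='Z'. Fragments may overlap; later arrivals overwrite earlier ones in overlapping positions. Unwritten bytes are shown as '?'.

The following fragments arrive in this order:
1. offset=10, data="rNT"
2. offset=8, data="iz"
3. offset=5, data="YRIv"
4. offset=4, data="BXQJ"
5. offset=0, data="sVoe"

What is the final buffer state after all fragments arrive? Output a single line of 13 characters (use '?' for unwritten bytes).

Fragment 1: offset=10 data="rNT" -> buffer=??????????rNT
Fragment 2: offset=8 data="iz" -> buffer=????????izrNT
Fragment 3: offset=5 data="YRIv" -> buffer=?????YRIvzrNT
Fragment 4: offset=4 data="BXQJ" -> buffer=????BXQJvzrNT
Fragment 5: offset=0 data="sVoe" -> buffer=sVoeBXQJvzrNT

Answer: sVoeBXQJvzrNT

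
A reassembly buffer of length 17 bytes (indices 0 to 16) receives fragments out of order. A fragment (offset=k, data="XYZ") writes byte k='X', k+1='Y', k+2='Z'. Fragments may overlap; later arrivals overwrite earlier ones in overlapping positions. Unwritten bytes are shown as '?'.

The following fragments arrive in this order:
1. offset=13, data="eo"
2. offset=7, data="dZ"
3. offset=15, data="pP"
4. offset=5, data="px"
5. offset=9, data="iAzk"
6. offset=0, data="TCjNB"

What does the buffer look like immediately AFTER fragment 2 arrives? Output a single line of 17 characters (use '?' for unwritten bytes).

Fragment 1: offset=13 data="eo" -> buffer=?????????????eo??
Fragment 2: offset=7 data="dZ" -> buffer=???????dZ????eo??

Answer: ???????dZ????eo??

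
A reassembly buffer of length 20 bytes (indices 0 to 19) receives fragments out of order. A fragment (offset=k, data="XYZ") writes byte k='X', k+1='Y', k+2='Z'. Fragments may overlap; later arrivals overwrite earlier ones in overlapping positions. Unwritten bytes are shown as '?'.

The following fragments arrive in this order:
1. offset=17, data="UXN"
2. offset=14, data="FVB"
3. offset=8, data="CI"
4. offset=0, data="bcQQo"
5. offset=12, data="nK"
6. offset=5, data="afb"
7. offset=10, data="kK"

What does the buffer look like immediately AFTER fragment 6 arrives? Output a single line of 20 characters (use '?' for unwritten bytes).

Fragment 1: offset=17 data="UXN" -> buffer=?????????????????UXN
Fragment 2: offset=14 data="FVB" -> buffer=??????????????FVBUXN
Fragment 3: offset=8 data="CI" -> buffer=????????CI????FVBUXN
Fragment 4: offset=0 data="bcQQo" -> buffer=bcQQo???CI????FVBUXN
Fragment 5: offset=12 data="nK" -> buffer=bcQQo???CI??nKFVBUXN
Fragment 6: offset=5 data="afb" -> buffer=bcQQoafbCI??nKFVBUXN

Answer: bcQQoafbCI??nKFVBUXN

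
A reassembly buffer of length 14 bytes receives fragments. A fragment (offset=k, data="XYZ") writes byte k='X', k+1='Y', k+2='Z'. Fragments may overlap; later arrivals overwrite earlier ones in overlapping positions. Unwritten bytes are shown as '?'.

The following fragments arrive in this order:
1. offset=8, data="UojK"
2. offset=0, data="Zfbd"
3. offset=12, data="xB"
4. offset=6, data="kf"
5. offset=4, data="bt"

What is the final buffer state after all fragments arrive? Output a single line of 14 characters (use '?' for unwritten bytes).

Answer: ZfbdbtkfUojKxB

Derivation:
Fragment 1: offset=8 data="UojK" -> buffer=????????UojK??
Fragment 2: offset=0 data="Zfbd" -> buffer=Zfbd????UojK??
Fragment 3: offset=12 data="xB" -> buffer=Zfbd????UojKxB
Fragment 4: offset=6 data="kf" -> buffer=Zfbd??kfUojKxB
Fragment 5: offset=4 data="bt" -> buffer=ZfbdbtkfUojKxB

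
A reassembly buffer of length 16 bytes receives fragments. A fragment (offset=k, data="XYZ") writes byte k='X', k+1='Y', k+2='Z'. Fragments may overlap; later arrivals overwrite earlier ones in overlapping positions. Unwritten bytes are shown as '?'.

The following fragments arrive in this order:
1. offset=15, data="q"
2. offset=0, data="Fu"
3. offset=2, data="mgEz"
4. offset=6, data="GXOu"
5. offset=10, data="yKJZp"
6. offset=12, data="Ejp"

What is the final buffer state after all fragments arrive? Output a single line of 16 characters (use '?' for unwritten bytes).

Fragment 1: offset=15 data="q" -> buffer=???????????????q
Fragment 2: offset=0 data="Fu" -> buffer=Fu?????????????q
Fragment 3: offset=2 data="mgEz" -> buffer=FumgEz?????????q
Fragment 4: offset=6 data="GXOu" -> buffer=FumgEzGXOu?????q
Fragment 5: offset=10 data="yKJZp" -> buffer=FumgEzGXOuyKJZpq
Fragment 6: offset=12 data="Ejp" -> buffer=FumgEzGXOuyKEjpq

Answer: FumgEzGXOuyKEjpq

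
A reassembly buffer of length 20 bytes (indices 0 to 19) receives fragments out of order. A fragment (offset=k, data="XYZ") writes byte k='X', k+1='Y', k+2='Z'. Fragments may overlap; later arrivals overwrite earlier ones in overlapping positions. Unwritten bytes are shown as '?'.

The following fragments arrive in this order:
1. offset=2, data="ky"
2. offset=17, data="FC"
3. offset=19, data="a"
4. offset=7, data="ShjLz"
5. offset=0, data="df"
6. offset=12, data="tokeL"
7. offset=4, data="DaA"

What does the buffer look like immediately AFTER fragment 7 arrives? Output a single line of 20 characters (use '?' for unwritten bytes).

Fragment 1: offset=2 data="ky" -> buffer=??ky????????????????
Fragment 2: offset=17 data="FC" -> buffer=??ky?????????????FC?
Fragment 3: offset=19 data="a" -> buffer=??ky?????????????FCa
Fragment 4: offset=7 data="ShjLz" -> buffer=??ky???ShjLz?????FCa
Fragment 5: offset=0 data="df" -> buffer=dfky???ShjLz?????FCa
Fragment 6: offset=12 data="tokeL" -> buffer=dfky???ShjLztokeLFCa
Fragment 7: offset=4 data="DaA" -> buffer=dfkyDaAShjLztokeLFCa

Answer: dfkyDaAShjLztokeLFCa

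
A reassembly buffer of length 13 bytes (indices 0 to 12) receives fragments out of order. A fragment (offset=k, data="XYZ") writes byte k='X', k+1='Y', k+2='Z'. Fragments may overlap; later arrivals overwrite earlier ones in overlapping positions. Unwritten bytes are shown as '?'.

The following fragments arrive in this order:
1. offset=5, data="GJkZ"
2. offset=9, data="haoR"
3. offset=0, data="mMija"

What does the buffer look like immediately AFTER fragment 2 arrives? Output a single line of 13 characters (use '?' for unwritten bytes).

Answer: ?????GJkZhaoR

Derivation:
Fragment 1: offset=5 data="GJkZ" -> buffer=?????GJkZ????
Fragment 2: offset=9 data="haoR" -> buffer=?????GJkZhaoR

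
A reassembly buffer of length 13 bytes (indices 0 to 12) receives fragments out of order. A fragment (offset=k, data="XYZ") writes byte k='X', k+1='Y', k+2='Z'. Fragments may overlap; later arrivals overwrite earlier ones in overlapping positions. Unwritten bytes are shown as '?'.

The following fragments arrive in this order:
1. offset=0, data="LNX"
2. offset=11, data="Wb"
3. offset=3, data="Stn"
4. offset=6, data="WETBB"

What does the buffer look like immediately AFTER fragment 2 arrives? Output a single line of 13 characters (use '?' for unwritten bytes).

Answer: LNX????????Wb

Derivation:
Fragment 1: offset=0 data="LNX" -> buffer=LNX??????????
Fragment 2: offset=11 data="Wb" -> buffer=LNX????????Wb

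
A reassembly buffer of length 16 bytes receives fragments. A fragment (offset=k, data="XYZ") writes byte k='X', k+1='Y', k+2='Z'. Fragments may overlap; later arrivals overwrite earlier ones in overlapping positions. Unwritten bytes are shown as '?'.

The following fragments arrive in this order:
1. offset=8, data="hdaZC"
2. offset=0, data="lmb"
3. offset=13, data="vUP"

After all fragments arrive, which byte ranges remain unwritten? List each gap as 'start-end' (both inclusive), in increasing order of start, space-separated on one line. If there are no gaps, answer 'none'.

Answer: 3-7

Derivation:
Fragment 1: offset=8 len=5
Fragment 2: offset=0 len=3
Fragment 3: offset=13 len=3
Gaps: 3-7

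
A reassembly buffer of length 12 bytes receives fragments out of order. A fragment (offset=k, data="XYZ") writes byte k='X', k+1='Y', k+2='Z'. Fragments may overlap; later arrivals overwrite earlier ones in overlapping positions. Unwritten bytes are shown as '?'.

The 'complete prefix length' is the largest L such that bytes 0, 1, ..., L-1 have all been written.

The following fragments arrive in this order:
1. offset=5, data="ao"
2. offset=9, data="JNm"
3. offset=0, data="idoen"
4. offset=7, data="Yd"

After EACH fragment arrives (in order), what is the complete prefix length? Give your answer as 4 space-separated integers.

Answer: 0 0 7 12

Derivation:
Fragment 1: offset=5 data="ao" -> buffer=?????ao????? -> prefix_len=0
Fragment 2: offset=9 data="JNm" -> buffer=?????ao??JNm -> prefix_len=0
Fragment 3: offset=0 data="idoen" -> buffer=idoenao??JNm -> prefix_len=7
Fragment 4: offset=7 data="Yd" -> buffer=idoenaoYdJNm -> prefix_len=12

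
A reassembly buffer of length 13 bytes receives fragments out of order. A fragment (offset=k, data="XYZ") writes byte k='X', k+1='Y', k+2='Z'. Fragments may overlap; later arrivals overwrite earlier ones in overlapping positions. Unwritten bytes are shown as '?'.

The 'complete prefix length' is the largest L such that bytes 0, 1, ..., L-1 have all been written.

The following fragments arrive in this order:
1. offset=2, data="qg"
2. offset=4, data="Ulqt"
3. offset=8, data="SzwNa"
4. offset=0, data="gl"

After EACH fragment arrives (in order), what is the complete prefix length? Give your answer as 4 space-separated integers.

Answer: 0 0 0 13

Derivation:
Fragment 1: offset=2 data="qg" -> buffer=??qg????????? -> prefix_len=0
Fragment 2: offset=4 data="Ulqt" -> buffer=??qgUlqt????? -> prefix_len=0
Fragment 3: offset=8 data="SzwNa" -> buffer=??qgUlqtSzwNa -> prefix_len=0
Fragment 4: offset=0 data="gl" -> buffer=glqgUlqtSzwNa -> prefix_len=13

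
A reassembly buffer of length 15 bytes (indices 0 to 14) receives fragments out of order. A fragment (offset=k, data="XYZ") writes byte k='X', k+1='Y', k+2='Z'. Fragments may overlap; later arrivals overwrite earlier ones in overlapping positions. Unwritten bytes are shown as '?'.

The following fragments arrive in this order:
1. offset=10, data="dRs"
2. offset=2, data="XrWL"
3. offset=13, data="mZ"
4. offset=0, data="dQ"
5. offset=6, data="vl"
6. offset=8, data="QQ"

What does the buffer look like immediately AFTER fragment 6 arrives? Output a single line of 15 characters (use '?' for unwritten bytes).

Fragment 1: offset=10 data="dRs" -> buffer=??????????dRs??
Fragment 2: offset=2 data="XrWL" -> buffer=??XrWL????dRs??
Fragment 3: offset=13 data="mZ" -> buffer=??XrWL????dRsmZ
Fragment 4: offset=0 data="dQ" -> buffer=dQXrWL????dRsmZ
Fragment 5: offset=6 data="vl" -> buffer=dQXrWLvl??dRsmZ
Fragment 6: offset=8 data="QQ" -> buffer=dQXrWLvlQQdRsmZ

Answer: dQXrWLvlQQdRsmZ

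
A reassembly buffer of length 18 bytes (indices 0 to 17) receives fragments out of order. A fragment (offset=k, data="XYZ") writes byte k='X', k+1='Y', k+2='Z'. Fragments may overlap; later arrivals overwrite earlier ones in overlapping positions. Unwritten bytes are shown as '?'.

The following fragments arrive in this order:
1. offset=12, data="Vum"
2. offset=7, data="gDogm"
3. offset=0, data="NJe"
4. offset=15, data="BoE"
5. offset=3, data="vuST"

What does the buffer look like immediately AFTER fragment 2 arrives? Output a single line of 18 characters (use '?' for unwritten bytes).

Fragment 1: offset=12 data="Vum" -> buffer=????????????Vum???
Fragment 2: offset=7 data="gDogm" -> buffer=???????gDogmVum???

Answer: ???????gDogmVum???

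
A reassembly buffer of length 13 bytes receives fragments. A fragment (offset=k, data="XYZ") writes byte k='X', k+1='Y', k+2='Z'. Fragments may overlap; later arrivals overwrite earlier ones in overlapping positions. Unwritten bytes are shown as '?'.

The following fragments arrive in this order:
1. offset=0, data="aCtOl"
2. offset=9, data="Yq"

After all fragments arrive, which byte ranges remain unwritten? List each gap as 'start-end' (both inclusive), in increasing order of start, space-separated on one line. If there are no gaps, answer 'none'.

Answer: 5-8 11-12

Derivation:
Fragment 1: offset=0 len=5
Fragment 2: offset=9 len=2
Gaps: 5-8 11-12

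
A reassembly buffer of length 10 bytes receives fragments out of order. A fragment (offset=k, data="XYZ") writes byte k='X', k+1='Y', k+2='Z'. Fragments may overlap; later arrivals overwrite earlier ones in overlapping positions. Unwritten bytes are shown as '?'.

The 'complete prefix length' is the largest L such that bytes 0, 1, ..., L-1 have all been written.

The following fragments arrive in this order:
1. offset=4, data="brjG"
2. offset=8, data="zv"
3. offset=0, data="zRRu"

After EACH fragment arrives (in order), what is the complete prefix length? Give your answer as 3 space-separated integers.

Answer: 0 0 10

Derivation:
Fragment 1: offset=4 data="brjG" -> buffer=????brjG?? -> prefix_len=0
Fragment 2: offset=8 data="zv" -> buffer=????brjGzv -> prefix_len=0
Fragment 3: offset=0 data="zRRu" -> buffer=zRRubrjGzv -> prefix_len=10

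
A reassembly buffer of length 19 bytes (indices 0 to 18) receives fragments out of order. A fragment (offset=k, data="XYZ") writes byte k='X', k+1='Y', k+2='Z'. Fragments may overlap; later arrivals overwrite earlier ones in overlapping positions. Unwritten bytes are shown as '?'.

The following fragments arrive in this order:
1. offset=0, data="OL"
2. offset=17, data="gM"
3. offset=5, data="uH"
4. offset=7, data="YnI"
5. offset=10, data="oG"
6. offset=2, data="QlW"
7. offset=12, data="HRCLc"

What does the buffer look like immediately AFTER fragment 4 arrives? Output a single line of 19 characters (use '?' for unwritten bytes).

Fragment 1: offset=0 data="OL" -> buffer=OL?????????????????
Fragment 2: offset=17 data="gM" -> buffer=OL???????????????gM
Fragment 3: offset=5 data="uH" -> buffer=OL???uH??????????gM
Fragment 4: offset=7 data="YnI" -> buffer=OL???uHYnI???????gM

Answer: OL???uHYnI???????gM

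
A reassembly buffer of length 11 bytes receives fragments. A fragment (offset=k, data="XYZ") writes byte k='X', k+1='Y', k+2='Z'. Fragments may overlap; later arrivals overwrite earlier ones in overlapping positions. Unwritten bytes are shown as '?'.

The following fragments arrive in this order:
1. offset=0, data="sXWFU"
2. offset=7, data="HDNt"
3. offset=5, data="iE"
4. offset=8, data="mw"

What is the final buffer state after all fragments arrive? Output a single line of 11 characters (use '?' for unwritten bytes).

Fragment 1: offset=0 data="sXWFU" -> buffer=sXWFU??????
Fragment 2: offset=7 data="HDNt" -> buffer=sXWFU??HDNt
Fragment 3: offset=5 data="iE" -> buffer=sXWFUiEHDNt
Fragment 4: offset=8 data="mw" -> buffer=sXWFUiEHmwt

Answer: sXWFUiEHmwt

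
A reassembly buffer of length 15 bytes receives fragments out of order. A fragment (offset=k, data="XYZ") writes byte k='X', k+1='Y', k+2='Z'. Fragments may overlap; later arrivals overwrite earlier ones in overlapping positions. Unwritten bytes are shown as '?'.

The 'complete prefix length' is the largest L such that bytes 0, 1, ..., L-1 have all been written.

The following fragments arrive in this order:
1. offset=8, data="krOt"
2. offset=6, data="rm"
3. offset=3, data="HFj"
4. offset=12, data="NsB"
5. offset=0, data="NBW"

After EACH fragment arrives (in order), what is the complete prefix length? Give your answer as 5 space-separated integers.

Fragment 1: offset=8 data="krOt" -> buffer=????????krOt??? -> prefix_len=0
Fragment 2: offset=6 data="rm" -> buffer=??????rmkrOt??? -> prefix_len=0
Fragment 3: offset=3 data="HFj" -> buffer=???HFjrmkrOt??? -> prefix_len=0
Fragment 4: offset=12 data="NsB" -> buffer=???HFjrmkrOtNsB -> prefix_len=0
Fragment 5: offset=0 data="NBW" -> buffer=NBWHFjrmkrOtNsB -> prefix_len=15

Answer: 0 0 0 0 15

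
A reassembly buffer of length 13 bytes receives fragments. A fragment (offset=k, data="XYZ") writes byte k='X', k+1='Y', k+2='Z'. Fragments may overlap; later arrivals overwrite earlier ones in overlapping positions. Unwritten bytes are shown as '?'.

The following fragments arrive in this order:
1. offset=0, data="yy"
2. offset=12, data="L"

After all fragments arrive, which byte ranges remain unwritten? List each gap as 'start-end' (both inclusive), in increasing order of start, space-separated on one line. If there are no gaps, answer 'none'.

Fragment 1: offset=0 len=2
Fragment 2: offset=12 len=1
Gaps: 2-11

Answer: 2-11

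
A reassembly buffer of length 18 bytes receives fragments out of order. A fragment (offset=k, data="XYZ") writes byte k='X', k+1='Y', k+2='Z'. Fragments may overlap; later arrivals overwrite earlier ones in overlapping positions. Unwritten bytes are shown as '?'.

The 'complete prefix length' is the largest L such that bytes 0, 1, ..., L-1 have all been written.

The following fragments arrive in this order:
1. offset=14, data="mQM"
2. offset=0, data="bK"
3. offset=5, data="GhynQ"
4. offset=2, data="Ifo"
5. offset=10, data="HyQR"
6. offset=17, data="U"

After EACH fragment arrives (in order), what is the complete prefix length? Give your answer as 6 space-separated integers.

Answer: 0 2 2 10 17 18

Derivation:
Fragment 1: offset=14 data="mQM" -> buffer=??????????????mQM? -> prefix_len=0
Fragment 2: offset=0 data="bK" -> buffer=bK????????????mQM? -> prefix_len=2
Fragment 3: offset=5 data="GhynQ" -> buffer=bK???GhynQ????mQM? -> prefix_len=2
Fragment 4: offset=2 data="Ifo" -> buffer=bKIfoGhynQ????mQM? -> prefix_len=10
Fragment 5: offset=10 data="HyQR" -> buffer=bKIfoGhynQHyQRmQM? -> prefix_len=17
Fragment 6: offset=17 data="U" -> buffer=bKIfoGhynQHyQRmQMU -> prefix_len=18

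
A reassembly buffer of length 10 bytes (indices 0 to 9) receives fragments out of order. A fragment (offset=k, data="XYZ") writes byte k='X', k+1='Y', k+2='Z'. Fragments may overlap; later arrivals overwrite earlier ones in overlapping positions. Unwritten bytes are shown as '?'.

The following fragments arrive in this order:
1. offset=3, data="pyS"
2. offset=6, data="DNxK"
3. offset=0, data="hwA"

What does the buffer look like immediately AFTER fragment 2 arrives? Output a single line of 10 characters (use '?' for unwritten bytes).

Answer: ???pySDNxK

Derivation:
Fragment 1: offset=3 data="pyS" -> buffer=???pyS????
Fragment 2: offset=6 data="DNxK" -> buffer=???pySDNxK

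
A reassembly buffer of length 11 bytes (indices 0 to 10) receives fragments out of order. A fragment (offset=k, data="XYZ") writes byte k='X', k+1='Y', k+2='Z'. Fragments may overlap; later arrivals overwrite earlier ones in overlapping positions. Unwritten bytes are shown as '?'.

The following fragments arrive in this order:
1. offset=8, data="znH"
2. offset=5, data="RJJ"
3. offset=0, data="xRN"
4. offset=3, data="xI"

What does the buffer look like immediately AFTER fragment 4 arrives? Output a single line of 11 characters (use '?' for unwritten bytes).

Fragment 1: offset=8 data="znH" -> buffer=????????znH
Fragment 2: offset=5 data="RJJ" -> buffer=?????RJJznH
Fragment 3: offset=0 data="xRN" -> buffer=xRN??RJJznH
Fragment 4: offset=3 data="xI" -> buffer=xRNxIRJJznH

Answer: xRNxIRJJznH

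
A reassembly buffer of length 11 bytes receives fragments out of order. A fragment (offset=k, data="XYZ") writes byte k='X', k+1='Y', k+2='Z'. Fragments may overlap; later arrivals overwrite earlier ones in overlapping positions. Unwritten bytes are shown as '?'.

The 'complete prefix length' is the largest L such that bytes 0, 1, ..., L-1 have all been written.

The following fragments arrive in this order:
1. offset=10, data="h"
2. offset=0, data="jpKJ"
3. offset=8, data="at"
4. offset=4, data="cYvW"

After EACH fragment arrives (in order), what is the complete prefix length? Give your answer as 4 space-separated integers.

Answer: 0 4 4 11

Derivation:
Fragment 1: offset=10 data="h" -> buffer=??????????h -> prefix_len=0
Fragment 2: offset=0 data="jpKJ" -> buffer=jpKJ??????h -> prefix_len=4
Fragment 3: offset=8 data="at" -> buffer=jpKJ????ath -> prefix_len=4
Fragment 4: offset=4 data="cYvW" -> buffer=jpKJcYvWath -> prefix_len=11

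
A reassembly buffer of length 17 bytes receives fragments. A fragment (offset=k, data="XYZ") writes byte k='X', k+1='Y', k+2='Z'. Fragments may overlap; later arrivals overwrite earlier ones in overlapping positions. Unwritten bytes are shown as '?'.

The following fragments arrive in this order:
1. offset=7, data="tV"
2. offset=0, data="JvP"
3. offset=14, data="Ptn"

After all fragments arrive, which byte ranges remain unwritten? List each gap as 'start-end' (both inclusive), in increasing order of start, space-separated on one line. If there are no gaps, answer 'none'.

Fragment 1: offset=7 len=2
Fragment 2: offset=0 len=3
Fragment 3: offset=14 len=3
Gaps: 3-6 9-13

Answer: 3-6 9-13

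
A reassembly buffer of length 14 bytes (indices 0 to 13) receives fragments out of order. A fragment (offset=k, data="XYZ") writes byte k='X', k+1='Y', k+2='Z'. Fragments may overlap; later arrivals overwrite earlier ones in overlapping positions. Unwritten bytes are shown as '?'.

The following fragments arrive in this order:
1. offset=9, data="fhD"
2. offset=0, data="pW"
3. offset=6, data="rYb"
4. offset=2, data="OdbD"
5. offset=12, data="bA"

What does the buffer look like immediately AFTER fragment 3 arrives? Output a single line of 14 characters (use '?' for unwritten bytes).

Answer: pW????rYbfhD??

Derivation:
Fragment 1: offset=9 data="fhD" -> buffer=?????????fhD??
Fragment 2: offset=0 data="pW" -> buffer=pW???????fhD??
Fragment 3: offset=6 data="rYb" -> buffer=pW????rYbfhD??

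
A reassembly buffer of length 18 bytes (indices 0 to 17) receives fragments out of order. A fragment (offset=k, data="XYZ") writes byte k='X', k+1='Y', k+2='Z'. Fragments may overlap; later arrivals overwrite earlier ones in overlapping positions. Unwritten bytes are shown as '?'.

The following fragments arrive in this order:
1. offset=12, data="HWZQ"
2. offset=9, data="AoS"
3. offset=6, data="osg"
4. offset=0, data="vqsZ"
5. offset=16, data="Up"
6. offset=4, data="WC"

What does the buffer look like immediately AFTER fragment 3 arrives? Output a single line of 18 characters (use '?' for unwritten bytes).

Fragment 1: offset=12 data="HWZQ" -> buffer=????????????HWZQ??
Fragment 2: offset=9 data="AoS" -> buffer=?????????AoSHWZQ??
Fragment 3: offset=6 data="osg" -> buffer=??????osgAoSHWZQ??

Answer: ??????osgAoSHWZQ??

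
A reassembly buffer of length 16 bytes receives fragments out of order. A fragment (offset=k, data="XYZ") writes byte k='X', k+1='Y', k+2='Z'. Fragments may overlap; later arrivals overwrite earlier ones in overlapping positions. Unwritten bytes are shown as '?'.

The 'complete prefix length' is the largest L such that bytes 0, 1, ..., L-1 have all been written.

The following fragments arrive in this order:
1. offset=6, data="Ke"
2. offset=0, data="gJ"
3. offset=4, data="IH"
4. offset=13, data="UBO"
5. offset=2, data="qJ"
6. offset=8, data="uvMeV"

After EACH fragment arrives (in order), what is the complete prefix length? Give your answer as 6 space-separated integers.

Fragment 1: offset=6 data="Ke" -> buffer=??????Ke???????? -> prefix_len=0
Fragment 2: offset=0 data="gJ" -> buffer=gJ????Ke???????? -> prefix_len=2
Fragment 3: offset=4 data="IH" -> buffer=gJ??IHKe???????? -> prefix_len=2
Fragment 4: offset=13 data="UBO" -> buffer=gJ??IHKe?????UBO -> prefix_len=2
Fragment 5: offset=2 data="qJ" -> buffer=gJqJIHKe?????UBO -> prefix_len=8
Fragment 6: offset=8 data="uvMeV" -> buffer=gJqJIHKeuvMeVUBO -> prefix_len=16

Answer: 0 2 2 2 8 16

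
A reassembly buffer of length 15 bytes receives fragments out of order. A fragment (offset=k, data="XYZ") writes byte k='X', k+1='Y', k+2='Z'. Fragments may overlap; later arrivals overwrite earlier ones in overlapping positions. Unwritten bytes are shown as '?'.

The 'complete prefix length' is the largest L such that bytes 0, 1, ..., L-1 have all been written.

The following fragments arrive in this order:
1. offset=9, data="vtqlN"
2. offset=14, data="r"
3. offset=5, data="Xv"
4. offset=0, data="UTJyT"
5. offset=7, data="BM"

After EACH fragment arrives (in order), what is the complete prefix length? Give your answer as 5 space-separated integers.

Answer: 0 0 0 7 15

Derivation:
Fragment 1: offset=9 data="vtqlN" -> buffer=?????????vtqlN? -> prefix_len=0
Fragment 2: offset=14 data="r" -> buffer=?????????vtqlNr -> prefix_len=0
Fragment 3: offset=5 data="Xv" -> buffer=?????Xv??vtqlNr -> prefix_len=0
Fragment 4: offset=0 data="UTJyT" -> buffer=UTJyTXv??vtqlNr -> prefix_len=7
Fragment 5: offset=7 data="BM" -> buffer=UTJyTXvBMvtqlNr -> prefix_len=15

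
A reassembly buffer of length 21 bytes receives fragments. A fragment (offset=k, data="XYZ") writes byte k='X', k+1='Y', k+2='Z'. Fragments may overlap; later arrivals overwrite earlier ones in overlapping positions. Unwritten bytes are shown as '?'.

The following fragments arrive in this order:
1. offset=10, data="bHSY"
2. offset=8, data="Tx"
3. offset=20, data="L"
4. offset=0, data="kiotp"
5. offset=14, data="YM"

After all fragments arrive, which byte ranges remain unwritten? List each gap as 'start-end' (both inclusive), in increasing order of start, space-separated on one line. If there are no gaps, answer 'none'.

Answer: 5-7 16-19

Derivation:
Fragment 1: offset=10 len=4
Fragment 2: offset=8 len=2
Fragment 3: offset=20 len=1
Fragment 4: offset=0 len=5
Fragment 5: offset=14 len=2
Gaps: 5-7 16-19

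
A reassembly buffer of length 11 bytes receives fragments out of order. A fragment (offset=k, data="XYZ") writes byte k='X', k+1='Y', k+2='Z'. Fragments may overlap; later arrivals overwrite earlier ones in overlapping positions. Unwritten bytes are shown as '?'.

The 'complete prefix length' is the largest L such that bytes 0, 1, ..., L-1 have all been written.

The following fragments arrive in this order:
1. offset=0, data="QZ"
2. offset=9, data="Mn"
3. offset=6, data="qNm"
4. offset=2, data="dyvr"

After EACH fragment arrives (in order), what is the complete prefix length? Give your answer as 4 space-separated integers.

Fragment 1: offset=0 data="QZ" -> buffer=QZ????????? -> prefix_len=2
Fragment 2: offset=9 data="Mn" -> buffer=QZ???????Mn -> prefix_len=2
Fragment 3: offset=6 data="qNm" -> buffer=QZ????qNmMn -> prefix_len=2
Fragment 4: offset=2 data="dyvr" -> buffer=QZdyvrqNmMn -> prefix_len=11

Answer: 2 2 2 11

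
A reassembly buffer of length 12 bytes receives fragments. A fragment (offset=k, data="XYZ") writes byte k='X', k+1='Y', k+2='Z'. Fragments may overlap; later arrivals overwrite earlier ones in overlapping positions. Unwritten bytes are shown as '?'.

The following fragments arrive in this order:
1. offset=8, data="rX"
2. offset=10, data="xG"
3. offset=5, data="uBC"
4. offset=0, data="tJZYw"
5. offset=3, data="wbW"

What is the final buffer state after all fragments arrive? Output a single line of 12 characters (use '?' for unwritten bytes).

Answer: tJZwbWBCrXxG

Derivation:
Fragment 1: offset=8 data="rX" -> buffer=????????rX??
Fragment 2: offset=10 data="xG" -> buffer=????????rXxG
Fragment 3: offset=5 data="uBC" -> buffer=?????uBCrXxG
Fragment 4: offset=0 data="tJZYw" -> buffer=tJZYwuBCrXxG
Fragment 5: offset=3 data="wbW" -> buffer=tJZwbWBCrXxG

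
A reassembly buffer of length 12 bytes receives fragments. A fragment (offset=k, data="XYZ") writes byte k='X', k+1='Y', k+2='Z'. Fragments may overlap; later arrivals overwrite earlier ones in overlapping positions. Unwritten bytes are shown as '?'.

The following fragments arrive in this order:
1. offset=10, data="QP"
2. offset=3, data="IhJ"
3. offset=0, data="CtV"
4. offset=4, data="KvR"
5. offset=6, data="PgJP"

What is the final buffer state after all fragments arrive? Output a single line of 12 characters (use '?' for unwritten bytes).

Answer: CtVIKvPgJPQP

Derivation:
Fragment 1: offset=10 data="QP" -> buffer=??????????QP
Fragment 2: offset=3 data="IhJ" -> buffer=???IhJ????QP
Fragment 3: offset=0 data="CtV" -> buffer=CtVIhJ????QP
Fragment 4: offset=4 data="KvR" -> buffer=CtVIKvR???QP
Fragment 5: offset=6 data="PgJP" -> buffer=CtVIKvPgJPQP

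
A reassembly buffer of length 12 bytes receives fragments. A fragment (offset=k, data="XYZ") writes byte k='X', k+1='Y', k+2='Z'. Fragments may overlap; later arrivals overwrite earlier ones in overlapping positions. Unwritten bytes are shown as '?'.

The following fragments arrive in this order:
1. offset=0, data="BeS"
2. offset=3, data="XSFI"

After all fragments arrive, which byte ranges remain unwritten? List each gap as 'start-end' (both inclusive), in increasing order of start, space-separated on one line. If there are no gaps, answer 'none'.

Answer: 7-11

Derivation:
Fragment 1: offset=0 len=3
Fragment 2: offset=3 len=4
Gaps: 7-11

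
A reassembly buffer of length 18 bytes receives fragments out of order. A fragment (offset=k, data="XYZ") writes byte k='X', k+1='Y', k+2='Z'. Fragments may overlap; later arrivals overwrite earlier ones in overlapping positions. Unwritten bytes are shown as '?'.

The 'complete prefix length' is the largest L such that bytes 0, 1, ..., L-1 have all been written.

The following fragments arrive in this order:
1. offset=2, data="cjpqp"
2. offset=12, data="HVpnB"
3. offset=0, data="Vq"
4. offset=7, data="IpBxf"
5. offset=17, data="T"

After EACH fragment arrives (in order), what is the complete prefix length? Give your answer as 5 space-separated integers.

Answer: 0 0 7 17 18

Derivation:
Fragment 1: offset=2 data="cjpqp" -> buffer=??cjpqp??????????? -> prefix_len=0
Fragment 2: offset=12 data="HVpnB" -> buffer=??cjpqp?????HVpnB? -> prefix_len=0
Fragment 3: offset=0 data="Vq" -> buffer=Vqcjpqp?????HVpnB? -> prefix_len=7
Fragment 4: offset=7 data="IpBxf" -> buffer=VqcjpqpIpBxfHVpnB? -> prefix_len=17
Fragment 5: offset=17 data="T" -> buffer=VqcjpqpIpBxfHVpnBT -> prefix_len=18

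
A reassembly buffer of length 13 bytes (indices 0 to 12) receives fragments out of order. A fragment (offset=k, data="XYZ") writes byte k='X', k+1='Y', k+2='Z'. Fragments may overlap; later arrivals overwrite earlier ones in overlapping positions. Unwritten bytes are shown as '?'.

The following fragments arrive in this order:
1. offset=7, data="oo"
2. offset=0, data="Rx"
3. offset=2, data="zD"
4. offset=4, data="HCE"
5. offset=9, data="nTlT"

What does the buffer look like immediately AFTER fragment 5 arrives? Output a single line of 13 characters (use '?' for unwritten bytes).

Fragment 1: offset=7 data="oo" -> buffer=???????oo????
Fragment 2: offset=0 data="Rx" -> buffer=Rx?????oo????
Fragment 3: offset=2 data="zD" -> buffer=RxzD???oo????
Fragment 4: offset=4 data="HCE" -> buffer=RxzDHCEoo????
Fragment 5: offset=9 data="nTlT" -> buffer=RxzDHCEoonTlT

Answer: RxzDHCEoonTlT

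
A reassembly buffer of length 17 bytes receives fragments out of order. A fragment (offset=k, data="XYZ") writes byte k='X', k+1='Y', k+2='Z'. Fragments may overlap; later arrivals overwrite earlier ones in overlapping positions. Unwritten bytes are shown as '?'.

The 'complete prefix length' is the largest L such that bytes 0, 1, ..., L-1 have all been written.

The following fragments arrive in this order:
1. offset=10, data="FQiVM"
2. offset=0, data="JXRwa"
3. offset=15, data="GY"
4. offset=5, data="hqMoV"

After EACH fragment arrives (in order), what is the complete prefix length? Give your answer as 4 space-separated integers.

Answer: 0 5 5 17

Derivation:
Fragment 1: offset=10 data="FQiVM" -> buffer=??????????FQiVM?? -> prefix_len=0
Fragment 2: offset=0 data="JXRwa" -> buffer=JXRwa?????FQiVM?? -> prefix_len=5
Fragment 3: offset=15 data="GY" -> buffer=JXRwa?????FQiVMGY -> prefix_len=5
Fragment 4: offset=5 data="hqMoV" -> buffer=JXRwahqMoVFQiVMGY -> prefix_len=17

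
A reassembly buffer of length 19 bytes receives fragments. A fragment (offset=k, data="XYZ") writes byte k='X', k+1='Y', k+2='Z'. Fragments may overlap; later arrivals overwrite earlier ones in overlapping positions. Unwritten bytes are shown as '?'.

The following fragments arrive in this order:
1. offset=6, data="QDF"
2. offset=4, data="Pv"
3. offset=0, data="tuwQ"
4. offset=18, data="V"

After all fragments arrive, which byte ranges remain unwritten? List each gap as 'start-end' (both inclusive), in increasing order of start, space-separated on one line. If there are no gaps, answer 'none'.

Fragment 1: offset=6 len=3
Fragment 2: offset=4 len=2
Fragment 3: offset=0 len=4
Fragment 4: offset=18 len=1
Gaps: 9-17

Answer: 9-17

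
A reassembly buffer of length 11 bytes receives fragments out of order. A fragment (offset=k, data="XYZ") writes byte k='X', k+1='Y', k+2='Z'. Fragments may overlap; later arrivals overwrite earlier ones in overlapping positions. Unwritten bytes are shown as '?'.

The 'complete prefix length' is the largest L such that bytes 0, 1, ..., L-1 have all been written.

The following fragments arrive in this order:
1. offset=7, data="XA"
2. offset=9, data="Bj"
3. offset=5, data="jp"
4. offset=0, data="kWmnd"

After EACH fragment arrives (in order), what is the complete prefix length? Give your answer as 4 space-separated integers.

Answer: 0 0 0 11

Derivation:
Fragment 1: offset=7 data="XA" -> buffer=???????XA?? -> prefix_len=0
Fragment 2: offset=9 data="Bj" -> buffer=???????XABj -> prefix_len=0
Fragment 3: offset=5 data="jp" -> buffer=?????jpXABj -> prefix_len=0
Fragment 4: offset=0 data="kWmnd" -> buffer=kWmndjpXABj -> prefix_len=11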